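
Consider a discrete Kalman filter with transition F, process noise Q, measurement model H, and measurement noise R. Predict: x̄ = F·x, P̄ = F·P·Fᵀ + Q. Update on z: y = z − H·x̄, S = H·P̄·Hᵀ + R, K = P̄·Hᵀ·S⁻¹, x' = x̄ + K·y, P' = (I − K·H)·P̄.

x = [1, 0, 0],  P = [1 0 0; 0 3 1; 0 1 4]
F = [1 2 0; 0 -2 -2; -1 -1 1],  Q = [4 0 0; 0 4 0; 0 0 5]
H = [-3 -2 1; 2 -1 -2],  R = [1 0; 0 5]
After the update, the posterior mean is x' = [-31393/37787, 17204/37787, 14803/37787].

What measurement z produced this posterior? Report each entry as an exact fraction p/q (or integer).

x̄ = F·x = [1, 0, -1]
P̄ = F·P·Fᵀ + Q = [17 -16 -5; -16 40 -2; -5 -2 11]
S = H·P̄·Hᵀ + R = [171 -74; -74 253]
K = P̄·Hᵀ·S⁻¹ = [-1632/37787 8484/37787; -13634/37787 -14144/37787; 5370/37787 -2910/37787]
x' − x̄ = [-69180/37787, 17204/37787, 52590/37787] = K·y
y = (KᵀK)⁻¹·Kᵀ·(x' − x̄) = [6, -7]
z = y + H·x̄ = [6, -7] + [-4, 4] = [2, -3]

z = [2, -3]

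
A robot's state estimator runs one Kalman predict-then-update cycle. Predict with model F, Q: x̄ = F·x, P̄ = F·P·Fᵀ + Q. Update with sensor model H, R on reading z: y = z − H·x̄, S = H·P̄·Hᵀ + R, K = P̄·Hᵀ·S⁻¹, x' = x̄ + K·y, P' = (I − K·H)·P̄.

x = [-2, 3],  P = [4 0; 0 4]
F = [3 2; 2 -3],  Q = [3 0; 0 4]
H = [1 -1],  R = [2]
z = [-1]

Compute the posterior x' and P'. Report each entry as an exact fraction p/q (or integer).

x' = [-770/113, -685/113]
P' = [3190/113 3080/113; 3080/113 3192/113]

x̄ = F·x = [0, -13]
P̄ = F·P·Fᵀ + Q = [55 0; 0 56]
y = z − H·x̄ = [-14]
S = H·P̄·Hᵀ + R = [113]
K = P̄·Hᵀ·S⁻¹ = [55/113; -56/113]
x' = x̄ + K·y = [-770/113, -685/113]
P' = (I − K·H)·P̄ = [3190/113 3080/113; 3080/113 3192/113]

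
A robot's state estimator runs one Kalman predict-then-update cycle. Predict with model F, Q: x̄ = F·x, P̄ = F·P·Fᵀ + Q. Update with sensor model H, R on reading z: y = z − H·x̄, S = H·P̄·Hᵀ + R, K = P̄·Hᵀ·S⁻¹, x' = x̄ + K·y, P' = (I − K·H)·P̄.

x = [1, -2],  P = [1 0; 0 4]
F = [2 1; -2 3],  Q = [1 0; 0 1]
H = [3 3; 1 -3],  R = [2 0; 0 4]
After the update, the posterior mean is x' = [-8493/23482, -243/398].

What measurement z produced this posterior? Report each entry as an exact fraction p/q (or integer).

z = [-3, 1]

x̄ = F·x = [0, -8]
P̄ = F·P·Fᵀ + Q = [9 8; 8 41]
S = H·P̄·Hᵀ + R = [596 -390; -390 334]
K = P̄·Hᵀ·S⁻¹ = [2796/11741 5475/23482; 18/199 -95/398]
x' − x̄ = [-8493/23482, 2941/398] = K·y
y = (KᵀK)⁻¹·Kᵀ·(x' − x̄) = [21, -23]
z = y + H·x̄ = [21, -23] + [-24, 24] = [-3, 1]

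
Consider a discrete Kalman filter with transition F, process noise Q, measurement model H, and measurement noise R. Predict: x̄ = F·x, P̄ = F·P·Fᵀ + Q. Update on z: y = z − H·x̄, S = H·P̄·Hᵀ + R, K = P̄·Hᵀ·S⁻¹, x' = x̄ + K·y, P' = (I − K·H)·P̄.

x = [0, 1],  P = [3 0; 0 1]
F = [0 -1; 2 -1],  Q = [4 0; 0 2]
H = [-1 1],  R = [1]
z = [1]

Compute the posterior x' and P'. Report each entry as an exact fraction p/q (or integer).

x' = [-23/19, -5/19]
P' = [79/19 75/19; 75/19 89/19]

x̄ = F·x = [-1, -1]
P̄ = F·P·Fᵀ + Q = [5 1; 1 15]
y = z − H·x̄ = [1]
S = H·P̄·Hᵀ + R = [19]
K = P̄·Hᵀ·S⁻¹ = [-4/19; 14/19]
x' = x̄ + K·y = [-23/19, -5/19]
P' = (I − K·H)·P̄ = [79/19 75/19; 75/19 89/19]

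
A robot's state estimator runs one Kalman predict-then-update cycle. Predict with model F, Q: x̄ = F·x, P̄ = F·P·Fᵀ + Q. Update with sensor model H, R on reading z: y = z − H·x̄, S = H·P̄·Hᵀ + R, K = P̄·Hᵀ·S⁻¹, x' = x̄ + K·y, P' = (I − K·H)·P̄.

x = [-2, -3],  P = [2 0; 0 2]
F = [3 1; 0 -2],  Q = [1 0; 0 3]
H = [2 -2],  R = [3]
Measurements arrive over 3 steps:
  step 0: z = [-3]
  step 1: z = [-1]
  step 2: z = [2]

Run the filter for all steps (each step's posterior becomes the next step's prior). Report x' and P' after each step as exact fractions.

step 0: x̄ = F·x = [-9, 6]
step 0: P̄ = F·P·Fᵀ + Q = [21 -4; -4 11]
step 0: y = z − H·x̄ = [27]
step 0: S = H·P̄·Hᵀ + R = [163]
step 0: K = P̄·Hᵀ·S⁻¹ = [50/163; -30/163]
step 0: x' = x̄ + K·y = [-117/163, 168/163]
step 0: P' = (I − K·H)·P̄ = [923/163 848/163; 848/163 893/163]
step 1: x̄ = F·x = [-183/163, -336/163]
step 1: P̄ = F·P·Fᵀ + Q = [14451/163 -6874/163; -6874/163 4061/163]
step 1: y = z − H·x̄ = [-469/163]
step 1: S = H·P̄·Hᵀ + R = [129529/163]
step 1: K = P̄·Hᵀ·S⁻¹ = [42650/129529; -21870/129529]
step 1: x' = x̄ + K·y = [-268139/129529, -204078/129529]
step 1: P' = (I − K·H)·P̄ = [323933/129529 259958/129529; 259958/129529 292763/129529]
step 2: x̄ = F·x = [-1008495/129529, 408156/129529]
step 2: P̄ = F·P·Fᵀ + Q = [4897437/129529 -2145274/129529; -2145274/129529 1559639/129529]
step 2: y = z − H·x̄ = [3092360/129529]
step 2: S = H·P̄·Hᵀ + R = [43379083/129529]
step 2: K = P̄·Hᵀ·S⁻¹ = [14085422/43379083; -7409826/43379083]
step 2: x' = x̄ + K·y = [-1469885/43379083, -40210428/43379083]
step 2: P' = (I − K·H)·P̄ = [108448403/43379083 87320270/43379083; 87320270/43379083 98435009/43379083]

step 0: x' = [-117/163, 168/163], P' = [923/163 848/163; 848/163 893/163]
step 1: x' = [-268139/129529, -204078/129529], P' = [323933/129529 259958/129529; 259958/129529 292763/129529]
step 2: x' = [-1469885/43379083, -40210428/43379083], P' = [108448403/43379083 87320270/43379083; 87320270/43379083 98435009/43379083]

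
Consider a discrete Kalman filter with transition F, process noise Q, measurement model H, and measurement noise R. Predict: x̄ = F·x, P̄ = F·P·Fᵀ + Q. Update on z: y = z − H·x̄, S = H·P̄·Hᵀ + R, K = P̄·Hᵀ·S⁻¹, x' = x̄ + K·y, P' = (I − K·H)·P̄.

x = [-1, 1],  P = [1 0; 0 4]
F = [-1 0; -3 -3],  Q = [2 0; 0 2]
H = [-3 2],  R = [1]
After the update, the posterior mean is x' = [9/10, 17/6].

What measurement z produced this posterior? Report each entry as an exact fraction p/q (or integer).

x̄ = F·x = [1, 0]
P̄ = F·P·Fᵀ + Q = [3 3; 3 47]
S = H·P̄·Hᵀ + R = [180]
K = P̄·Hᵀ·S⁻¹ = [-1/60; 17/36]
x' − x̄ = [-1/10, 17/6] = K·y
y = (KᵀK)⁻¹·Kᵀ·(x' − x̄) = [6]
z = y + H·x̄ = [6] + [-3] = [3]

z = [3]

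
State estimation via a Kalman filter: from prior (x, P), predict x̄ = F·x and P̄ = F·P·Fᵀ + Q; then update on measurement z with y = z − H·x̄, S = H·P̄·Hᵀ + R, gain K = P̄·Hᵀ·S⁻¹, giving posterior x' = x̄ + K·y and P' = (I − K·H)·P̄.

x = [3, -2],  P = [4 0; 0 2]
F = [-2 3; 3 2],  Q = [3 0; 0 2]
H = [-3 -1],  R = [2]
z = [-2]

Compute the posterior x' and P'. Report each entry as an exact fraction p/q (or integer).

x' = [-147/103, 625/103]
P' = [544/103 -1566/103; -1566/103 14114/309]

x̄ = F·x = [-12, 5]
P̄ = F·P·Fᵀ + Q = [37 -12; -12 46]
y = z − H·x̄ = [-33]
S = H·P̄·Hᵀ + R = [309]
K = P̄·Hᵀ·S⁻¹ = [-33/103; -10/309]
x' = x̄ + K·y = [-147/103, 625/103]
P' = (I − K·H)·P̄ = [544/103 -1566/103; -1566/103 14114/309]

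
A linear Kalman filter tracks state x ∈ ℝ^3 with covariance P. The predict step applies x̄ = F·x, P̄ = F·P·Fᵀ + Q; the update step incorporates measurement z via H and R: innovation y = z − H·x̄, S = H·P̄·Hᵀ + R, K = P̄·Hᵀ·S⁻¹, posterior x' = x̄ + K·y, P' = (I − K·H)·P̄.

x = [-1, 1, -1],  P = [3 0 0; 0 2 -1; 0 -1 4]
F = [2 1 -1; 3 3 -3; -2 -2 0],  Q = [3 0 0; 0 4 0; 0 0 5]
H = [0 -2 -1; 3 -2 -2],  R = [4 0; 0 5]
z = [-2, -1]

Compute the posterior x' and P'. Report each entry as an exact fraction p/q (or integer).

x' = [1307/13884, 13693/10413, -6208/10413]
P' = [5475/4628 -608/3471 4808/3471; -608/3471 31127/10413 -37478/10413; 4808/3471 -37478/10413 66464/10413]

x̄ = F·x = [0, 3, 0]
P̄ = F·P·Fᵀ + Q = [23 42 -18; 42 103 -36; -18 -36 25]
y = z − H·x̄ = [4, 5]
S = H·P̄·Hᵀ + R = [297 48; 48 148]
K = P̄·Hᵀ·S⁻¹ = [-898/3471 1045/4628; -6194/10413 482/3471; 2123/10413 -980/3471]
x' = x̄ + K·y = [1307/13884, 13693/10413, -6208/10413]
P' = (I − K·H)·P̄ = [5475/4628 -608/3471 4808/3471; -608/3471 31127/10413 -37478/10413; 4808/3471 -37478/10413 66464/10413]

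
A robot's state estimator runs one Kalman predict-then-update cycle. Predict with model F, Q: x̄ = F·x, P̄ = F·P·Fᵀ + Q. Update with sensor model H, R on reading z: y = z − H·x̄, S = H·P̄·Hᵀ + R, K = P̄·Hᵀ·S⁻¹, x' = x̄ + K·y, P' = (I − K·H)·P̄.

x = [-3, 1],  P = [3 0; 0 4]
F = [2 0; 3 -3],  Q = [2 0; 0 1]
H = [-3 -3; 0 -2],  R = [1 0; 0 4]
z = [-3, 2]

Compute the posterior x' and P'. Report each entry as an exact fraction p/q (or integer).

x̄ = F·x = [-6, -12]
P̄ = F·P·Fᵀ + Q = [14 18; 18 64]
y = z − H·x̄ = [-57, -22]
S = H·P̄·Hᵀ + R = [1027 492; 492 260]
K = P̄·Hᵀ·S⁻¹ = [-1812/6239 2565/6239; -246/6239 -2606/6239]
x' = x̄ + K·y = [9420/6239, -3514/6239]
P' = (I − K·H)·P̄ = [5734/6239 -5130/6239; -5130/6239 5212/6239]

x' = [9420/6239, -3514/6239]
P' = [5734/6239 -5130/6239; -5130/6239 5212/6239]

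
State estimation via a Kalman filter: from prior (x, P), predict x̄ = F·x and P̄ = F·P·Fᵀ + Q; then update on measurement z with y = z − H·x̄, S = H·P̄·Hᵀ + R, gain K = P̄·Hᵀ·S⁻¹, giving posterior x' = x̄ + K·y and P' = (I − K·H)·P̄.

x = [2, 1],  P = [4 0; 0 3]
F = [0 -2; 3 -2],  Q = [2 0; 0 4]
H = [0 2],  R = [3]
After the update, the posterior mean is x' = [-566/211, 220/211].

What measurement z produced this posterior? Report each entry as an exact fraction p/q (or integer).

x̄ = F·x = [-2, 4]
P̄ = F·P·Fᵀ + Q = [14 12; 12 52]
S = H·P̄·Hᵀ + R = [211]
K = P̄·Hᵀ·S⁻¹ = [24/211; 104/211]
x' − x̄ = [-144/211, -624/211] = K·y
y = (KᵀK)⁻¹·Kᵀ·(x' − x̄) = [-6]
z = y + H·x̄ = [-6] + [8] = [2]

z = [2]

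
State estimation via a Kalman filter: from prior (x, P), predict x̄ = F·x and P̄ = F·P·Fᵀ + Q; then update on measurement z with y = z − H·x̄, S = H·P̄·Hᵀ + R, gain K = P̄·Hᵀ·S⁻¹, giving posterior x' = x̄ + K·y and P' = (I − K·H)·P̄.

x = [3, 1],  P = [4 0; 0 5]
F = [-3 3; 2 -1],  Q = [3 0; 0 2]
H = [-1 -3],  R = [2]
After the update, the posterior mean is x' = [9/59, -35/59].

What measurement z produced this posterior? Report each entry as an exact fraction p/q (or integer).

z = [2]

x̄ = F·x = [-6, 5]
P̄ = F·P·Fᵀ + Q = [84 -39; -39 23]
S = H·P̄·Hᵀ + R = [59]
K = P̄·Hᵀ·S⁻¹ = [33/59; -30/59]
x' − x̄ = [363/59, -330/59] = K·y
y = (KᵀK)⁻¹·Kᵀ·(x' − x̄) = [11]
z = y + H·x̄ = [11] + [-9] = [2]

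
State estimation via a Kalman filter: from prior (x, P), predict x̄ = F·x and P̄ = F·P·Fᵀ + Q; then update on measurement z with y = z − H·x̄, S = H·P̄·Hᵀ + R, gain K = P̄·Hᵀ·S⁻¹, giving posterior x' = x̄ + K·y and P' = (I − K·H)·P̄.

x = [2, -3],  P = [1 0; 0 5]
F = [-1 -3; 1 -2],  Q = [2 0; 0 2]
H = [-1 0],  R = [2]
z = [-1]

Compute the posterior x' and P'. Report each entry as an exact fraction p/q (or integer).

x̄ = F·x = [7, 8]
P̄ = F·P·Fᵀ + Q = [48 29; 29 23]
y = z − H·x̄ = [6]
S = H·P̄·Hᵀ + R = [50]
K = P̄·Hᵀ·S⁻¹ = [-24/25; -29/50]
x' = x̄ + K·y = [31/25, 113/25]
P' = (I − K·H)·P̄ = [48/25 29/25; 29/25 309/50]

x' = [31/25, 113/25]
P' = [48/25 29/25; 29/25 309/50]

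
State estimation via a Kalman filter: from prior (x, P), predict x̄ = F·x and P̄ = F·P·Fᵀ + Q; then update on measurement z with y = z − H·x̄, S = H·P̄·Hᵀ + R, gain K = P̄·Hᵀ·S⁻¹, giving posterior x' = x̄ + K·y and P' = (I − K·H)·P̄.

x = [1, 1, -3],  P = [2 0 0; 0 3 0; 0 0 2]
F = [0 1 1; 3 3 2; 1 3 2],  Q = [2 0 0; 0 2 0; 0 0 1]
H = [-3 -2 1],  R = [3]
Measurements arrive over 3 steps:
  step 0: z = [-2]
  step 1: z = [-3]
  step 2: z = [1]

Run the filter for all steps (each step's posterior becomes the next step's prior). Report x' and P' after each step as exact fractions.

step 0: x̄ = F·x = [-2, 0, -2]
step 0: P̄ = F·P·Fᵀ + Q = [7 13 13; 13 55 41; 13 41 38]
step 0: y = z − H·x̄ = [-6]
step 0: S = H·P̄·Hᵀ + R = [238]
step 0: K = P̄·Hᵀ·S⁻¹ = [-1/7; -54/119; -83/238]
step 0: x' = x̄ + K·y = [-8/7, 324/119, 11/119]
step 0: P' = (I − K·H)·P̄ = [15/7 -17/7 8/7; -17/7 713/119 397/119; 8/7 397/119 2155/238]
step 1: x̄ = F·x = [335/119, 586/119, 858/119]
step 1: P̄ = F·P·Fᵀ + Q = [5645/238 5820/119 6126/119; 5820/119 14454/119 13876/119; 6126/119 13876/119 14675/119]
step 1: y = z − H·x̄ = [962/119]
step 1: S = H·P̄·Hᵀ + R = [151661/238]
step 1: K = P̄·Hᵀ·S⁻¹ = [-27963/151661; -64984/151661; -62910/151661]
step 1: x' = x̄ + K·y = [200891/151661, 221502/151661, 584922/151661]
step 1: P' = (I − K·H)·P̄ = [311752/151661 -217704/151661 415959/151661; -217704/151661 677714/151661 507364/151661; 415959/151661 507364/151661 2073875/151661]
step 2: x̄ = F·x = [806424/151661, 2437023/151661, 2035241/151661]
step 2: P̄ = F·P·Fᵀ + Q = [4069639/151661 9312477/151661 8915967/151661; 9312477/151661 24665220/151661 22133774/151661; 8915967/151661 22133774/151661 21304319/151661]
step 2: y = z − H·x̄ = [5409738/151661]
step 2: S = H·P̄·Hᵀ + R = [126765759/151661]
step 2: K = P̄·Hᵀ·S⁻¹ = [-7305968/42255253; -55134097/126765759; -49711130/126765759]
step 2: x' = x̄ + K·y = [-35920392/42255253, 23451537/42255253, -24012587/42255253]
step 2: P' = (I − K·H)·P̄ = [78016895/42255253 -61366315/42255253 89400151/42255253; -61366315/42255253 573230311/126765759 428761496/126765759; 89400151/42255253 428761496/126765759 1512990961/126765759]

step 0: x' = [-8/7, 324/119, 11/119], P' = [15/7 -17/7 8/7; -17/7 713/119 397/119; 8/7 397/119 2155/238]
step 1: x' = [200891/151661, 221502/151661, 584922/151661], P' = [311752/151661 -217704/151661 415959/151661; -217704/151661 677714/151661 507364/151661; 415959/151661 507364/151661 2073875/151661]
step 2: x' = [-35920392/42255253, 23451537/42255253, -24012587/42255253], P' = [78016895/42255253 -61366315/42255253 89400151/42255253; -61366315/42255253 573230311/126765759 428761496/126765759; 89400151/42255253 428761496/126765759 1512990961/126765759]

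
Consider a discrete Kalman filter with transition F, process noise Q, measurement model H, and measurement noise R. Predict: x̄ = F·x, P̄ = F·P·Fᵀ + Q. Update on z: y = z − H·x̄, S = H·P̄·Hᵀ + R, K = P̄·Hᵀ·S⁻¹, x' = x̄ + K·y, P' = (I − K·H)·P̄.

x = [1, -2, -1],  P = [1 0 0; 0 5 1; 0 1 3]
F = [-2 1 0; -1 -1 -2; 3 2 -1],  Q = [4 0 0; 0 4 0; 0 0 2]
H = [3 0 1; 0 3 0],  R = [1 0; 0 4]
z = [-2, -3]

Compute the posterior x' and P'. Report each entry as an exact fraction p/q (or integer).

x̄ = F·x = [-4, 3, 0]
P̄ = F·P·Fᵀ + Q = [13 -5 3; -5 26 -10; 3 -10 30]
y = z − H·x̄ = [10, -12]
S = H·P̄·Hᵀ + R = [166 -75; -75 238]
K = P̄·Hᵀ·S⁻¹ = [8871/33883 660/33883; -100/33883 11073/33883; 7032/33883 -2055/33883]
x' = x̄ + K·y = [-54742/33883, -32227/33883, 94980/33883]
P' = (I − K·H)·P̄ = [77797/33883 880/33883 -224520/33883; 880/33883 14764/33883 -2740/33883; -224520/33883 -2740/33883 680592/33883]

x' = [-54742/33883, -32227/33883, 94980/33883]
P' = [77797/33883 880/33883 -224520/33883; 880/33883 14764/33883 -2740/33883; -224520/33883 -2740/33883 680592/33883]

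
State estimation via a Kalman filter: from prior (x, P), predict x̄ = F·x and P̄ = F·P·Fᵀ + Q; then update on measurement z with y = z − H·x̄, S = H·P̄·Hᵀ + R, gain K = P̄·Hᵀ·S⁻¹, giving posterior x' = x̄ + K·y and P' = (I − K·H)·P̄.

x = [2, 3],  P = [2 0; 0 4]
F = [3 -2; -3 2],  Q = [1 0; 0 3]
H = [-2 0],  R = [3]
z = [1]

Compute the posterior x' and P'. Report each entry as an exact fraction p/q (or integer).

x̄ = F·x = [0, 0]
P̄ = F·P·Fᵀ + Q = [35 -34; -34 37]
y = z − H·x̄ = [1]
S = H·P̄·Hᵀ + R = [143]
K = P̄·Hᵀ·S⁻¹ = [-70/143; 68/143]
x' = x̄ + K·y = [-70/143, 68/143]
P' = (I − K·H)·P̄ = [105/143 -102/143; -102/143 667/143]

x' = [-70/143, 68/143]
P' = [105/143 -102/143; -102/143 667/143]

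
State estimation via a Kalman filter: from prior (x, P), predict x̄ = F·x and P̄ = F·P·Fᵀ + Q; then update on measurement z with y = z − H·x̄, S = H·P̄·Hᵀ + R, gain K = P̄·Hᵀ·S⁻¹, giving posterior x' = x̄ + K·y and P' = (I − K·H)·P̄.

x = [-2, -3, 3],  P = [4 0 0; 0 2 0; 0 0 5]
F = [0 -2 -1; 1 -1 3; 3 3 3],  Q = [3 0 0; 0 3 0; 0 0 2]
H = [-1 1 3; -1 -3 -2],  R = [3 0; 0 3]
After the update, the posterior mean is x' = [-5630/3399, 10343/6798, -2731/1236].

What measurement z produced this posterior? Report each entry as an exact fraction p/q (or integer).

x̄ = F·x = [3, 10, -6]
P̄ = F·P·Fᵀ + Q = [16 -11 -27; -11 54 51; -27 51 101]
S = H·P̄·Hᵀ + R = [1472 -1308; -1308 1347]
K = P̄·Hᵀ·S⁻¹ = [-1096/5665 -2297/16995; -6213/45320 -10909/33990; 2551/8240 353/6180]
x' − x̄ = [-15827/3399, -57637/6798, 4685/1236] = K·y
y = (KᵀK)⁻¹·Kᵀ·(x' − x̄) = [8, 23]
z = y + H·x̄ = [8, 23] + [-11, -21] = [-3, 2]

z = [-3, 2]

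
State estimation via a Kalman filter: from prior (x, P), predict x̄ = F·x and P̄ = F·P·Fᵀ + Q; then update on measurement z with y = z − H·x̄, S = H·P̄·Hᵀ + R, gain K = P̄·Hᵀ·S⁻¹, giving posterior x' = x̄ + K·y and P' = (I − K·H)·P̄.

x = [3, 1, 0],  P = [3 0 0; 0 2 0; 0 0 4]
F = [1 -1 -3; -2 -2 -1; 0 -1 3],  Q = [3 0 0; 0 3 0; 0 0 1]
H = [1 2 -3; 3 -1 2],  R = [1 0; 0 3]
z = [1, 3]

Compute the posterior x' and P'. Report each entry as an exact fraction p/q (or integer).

x̄ = F·x = [2, -8, -1]
P̄ = F·P·Fᵀ + Q = [44 10 -34; 10 27 -8; -34 -8 39]
y = z − H·x̄ = [12, -9]
S = H·P̄·Hᵀ + R = [844 76; 76 146]
K = P̄·Hᵀ·S⁻¹ = [5033/29362 4120/14681; 3459/29362 -4415/29362; -11583/58724 -203/29362]
x' = x̄ + K·y = [22480/14681, -153653/29362, -97033/29362]
P' = (I − K·H)·P̄ = [5745/14681 -21082/14681 -25957/29362; -21082/14681 430987/29362 272117/29362; -25957/29362 272117/29362 349379/58724]

x' = [22480/14681, -153653/29362, -97033/29362]
P' = [5745/14681 -21082/14681 -25957/29362; -21082/14681 430987/29362 272117/29362; -25957/29362 272117/29362 349379/58724]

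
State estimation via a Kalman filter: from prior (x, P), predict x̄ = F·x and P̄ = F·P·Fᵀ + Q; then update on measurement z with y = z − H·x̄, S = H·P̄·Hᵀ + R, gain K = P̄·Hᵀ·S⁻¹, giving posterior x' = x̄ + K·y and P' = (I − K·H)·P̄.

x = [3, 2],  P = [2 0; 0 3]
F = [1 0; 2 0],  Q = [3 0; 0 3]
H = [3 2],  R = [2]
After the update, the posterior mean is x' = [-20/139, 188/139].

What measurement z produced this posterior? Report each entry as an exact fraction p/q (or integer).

z = [2]

x̄ = F·x = [3, 6]
P̄ = F·P·Fᵀ + Q = [5 4; 4 11]
S = H·P̄·Hᵀ + R = [139]
K = P̄·Hᵀ·S⁻¹ = [23/139; 34/139]
x' − x̄ = [-437/139, -646/139] = K·y
y = (KᵀK)⁻¹·Kᵀ·(x' − x̄) = [-19]
z = y + H·x̄ = [-19] + [21] = [2]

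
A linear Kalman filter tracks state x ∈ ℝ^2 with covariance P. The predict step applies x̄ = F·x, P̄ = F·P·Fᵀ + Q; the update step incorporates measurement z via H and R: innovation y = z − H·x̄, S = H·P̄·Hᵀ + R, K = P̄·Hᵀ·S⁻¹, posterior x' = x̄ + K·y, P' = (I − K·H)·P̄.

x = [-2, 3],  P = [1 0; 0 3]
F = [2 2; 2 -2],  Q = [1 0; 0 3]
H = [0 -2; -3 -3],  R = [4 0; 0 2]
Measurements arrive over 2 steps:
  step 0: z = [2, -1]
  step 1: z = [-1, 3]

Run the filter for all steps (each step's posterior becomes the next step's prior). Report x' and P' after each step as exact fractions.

step 0: x' = [4079/2551, -3364/2551], P' = [2883/2551 -2347/2551; -2347/2551 2369/2551]
step 1: x' = [-2630541/2785058, 268061/2785058], P' = [969701/1392529 -781453/1392529; -781453/1392529 880439/1392529]

step 0: x̄ = F·x = [2, -10]
step 0: P̄ = F·P·Fᵀ + Q = [17 -8; -8 19]
step 0: y = z − H·x̄ = [-18, -25]
step 0: S = H·P̄·Hᵀ + R = [80 66; 66 182]
step 0: K = P̄·Hᵀ·S⁻¹ = [2347/5102 -804/2551; -2369/5102 -33/2551]
step 0: x' = x̄ + K·y = [4079/2551, -3364/2551]
step 0: P' = (I − K·H)·P̄ = [2883/2551 -2347/2551; -2347/2551 2369/2551]
step 1: x̄ = F·x = [1430/2551, 14886/2551]
step 1: P̄ = F·P·Fᵀ + Q = [4783/2551 2056/2551; 2056/2551 47437/2551]
step 1: y = z − H·x̄ = [27221/2551, 56601/2551]
step 1: S = H·P̄·Hᵀ + R = [199952/2551 296958/2551; 296958/2551 512090/2551]
step 1: K = P̄·Hᵀ·S⁻¹ = [781453/2785058 -282372/1392529; -880439/2785058 -148479/1392529]
step 1: x' = x̄ + K·y = [-2630541/2785058, 268061/2785058]
step 1: P' = (I − K·H)·P̄ = [969701/1392529 -781453/1392529; -781453/1392529 880439/1392529]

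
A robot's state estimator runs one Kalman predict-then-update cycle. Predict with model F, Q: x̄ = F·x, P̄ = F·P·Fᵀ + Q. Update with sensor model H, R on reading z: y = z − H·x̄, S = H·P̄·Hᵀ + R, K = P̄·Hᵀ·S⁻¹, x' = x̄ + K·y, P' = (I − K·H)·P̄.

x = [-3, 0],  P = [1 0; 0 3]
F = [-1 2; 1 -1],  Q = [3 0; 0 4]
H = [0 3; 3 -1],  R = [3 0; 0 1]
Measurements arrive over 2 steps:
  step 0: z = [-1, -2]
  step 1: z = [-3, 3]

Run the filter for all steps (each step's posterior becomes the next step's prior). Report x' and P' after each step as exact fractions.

step 0: x̄ = F·x = [3, -3]
step 0: P̄ = F·P·Fᵀ + Q = [16 -7; -7 8]
step 0: y = z − H·x̄ = [8, -14]
step 0: S = H·P̄·Hᵀ + R = [75 -87; -87 195]
step 0: K = P̄·Hᵀ·S⁻¹ = [115/1176 383/1176; 719/2352 -29/2352]
step 0: x' = x̄ + K·y = [-457/588, -449/1176]
step 0: P' = (I − K·H)·P̄ = [83/588 115/1176; 115/1176 719/2352]
step 1: x̄ = F·x = [2/147, -155/392]
step 1: P̄ = F·P·Fᵀ + Q = [584/147 -45/98; -45/98 3333/784]
step 1: y = z − H·x̄ = [-711/392, 1005/392]
step 1: S = H·P̄·Hᵀ + R = [32349/784 -13239/784; -13239/784 34309/784]
step 1: K = P̄·Hᵀ·S⁻¹ = [9717/99340 31847/99340; 121017/397360 -4413/397360]
step 1: x' = x̄ + K·y = [196127/298020, -387931/397360]
step 1: P' = (I − K·H)·P̄ = [10391/74505 9717/99340; 9717/99340 121017/397360]

step 0: x' = [-457/588, -449/1176], P' = [83/588 115/1176; 115/1176 719/2352]
step 1: x' = [196127/298020, -387931/397360], P' = [10391/74505 9717/99340; 9717/99340 121017/397360]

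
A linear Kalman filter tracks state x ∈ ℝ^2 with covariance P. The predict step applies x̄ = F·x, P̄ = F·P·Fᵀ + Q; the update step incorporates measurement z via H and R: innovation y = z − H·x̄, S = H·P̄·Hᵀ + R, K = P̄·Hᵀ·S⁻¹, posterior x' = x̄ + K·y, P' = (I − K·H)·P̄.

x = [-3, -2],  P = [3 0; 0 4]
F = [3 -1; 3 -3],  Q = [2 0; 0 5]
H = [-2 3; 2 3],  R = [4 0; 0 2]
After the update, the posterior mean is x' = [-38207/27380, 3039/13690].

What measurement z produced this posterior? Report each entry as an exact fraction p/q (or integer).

x̄ = F·x = [-7, -3]
P̄ = F·P·Fᵀ + Q = [33 39; 39 68]
S = H·P̄·Hᵀ + R = [280 480; 480 1214]
K = P̄·Hᵀ·S⁻¹ = [-12963/54760 669/2738; 4401/27380 231/1369]
x' − x̄ = [153453/27380, 44109/13690] = K·y
y = (KᵀK)⁻¹·Kᵀ·(x' − x̄) = [-2, 21]
z = y + H·x̄ = [-2, 21] + [5, -23] = [3, -2]

z = [3, -2]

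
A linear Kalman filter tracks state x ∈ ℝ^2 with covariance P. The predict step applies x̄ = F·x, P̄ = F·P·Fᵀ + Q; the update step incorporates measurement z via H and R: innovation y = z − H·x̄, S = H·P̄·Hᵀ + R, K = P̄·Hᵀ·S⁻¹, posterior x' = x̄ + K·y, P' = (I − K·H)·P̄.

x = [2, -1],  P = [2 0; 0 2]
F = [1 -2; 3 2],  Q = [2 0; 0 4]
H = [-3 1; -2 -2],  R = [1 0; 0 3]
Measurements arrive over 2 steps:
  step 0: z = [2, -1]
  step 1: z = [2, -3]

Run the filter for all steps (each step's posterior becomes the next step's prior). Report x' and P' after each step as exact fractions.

step 0: x̄ = F·x = [4, 4]
step 0: P̄ = F·P·Fᵀ + Q = [12 -2; -2 30]
step 0: y = z − H·x̄ = [10, 15]
step 0: S = H·P̄·Hᵀ + R = [151 4; 4 155]
step 0: K = P̄·Hᵀ·S⁻¹ = [-5810/23389 -2868/23389; 5804/23389 -8600/23389]
step 0: x' = x̄ + K·y = [-7564/23389, 22596/23389]
step 0: P' = (I − K·H)·P̄ = [2528/23389 1774/23389; 1774/23389 11126/23389]
step 1: x̄ = F·x = [-52756/23389, 22500/23389]
step 1: P̄ = F·P·Fᵀ + Q = [86714/23389 -44016/23389; -44016/23389 182100/23389]
step 1: y = z − H·x̄ = [-133990/23389, -130679/23389]
step 1: S = H·P̄·Hᵀ + R = [1250011/23389 -19980/23389; -19980/23389 793295/23389]
step 1: K = P̄·Hᵀ·S⁻¹ = [-2077842/8476021 -4823764/42380105; 2083836/8476021 -14491272/42380105]
step 1: x' = x̄ + K·y = [-9123516/42380105, 62045892/42380105]
step 1: P' = (I − K·H)·P̄ = [4406214/42380105 2829432/42380105; 2829432/42380105 18907476/42380105]

step 0: x' = [-7564/23389, 22596/23389], P' = [2528/23389 1774/23389; 1774/23389 11126/23389]
step 1: x' = [-9123516/42380105, 62045892/42380105], P' = [4406214/42380105 2829432/42380105; 2829432/42380105 18907476/42380105]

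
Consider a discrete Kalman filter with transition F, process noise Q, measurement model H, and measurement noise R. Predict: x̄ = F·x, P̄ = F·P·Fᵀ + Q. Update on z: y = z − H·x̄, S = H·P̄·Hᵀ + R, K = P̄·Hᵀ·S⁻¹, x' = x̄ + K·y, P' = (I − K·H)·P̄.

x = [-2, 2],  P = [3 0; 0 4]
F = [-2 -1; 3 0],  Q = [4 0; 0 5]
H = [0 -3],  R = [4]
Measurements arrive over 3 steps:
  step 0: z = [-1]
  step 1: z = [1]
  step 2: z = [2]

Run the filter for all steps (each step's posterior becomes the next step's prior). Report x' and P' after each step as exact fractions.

step 0: x̄ = F·x = [2, -6]
step 0: P̄ = F·P·Fᵀ + Q = [20 -18; -18 32]
step 0: y = z − H·x̄ = [-19]
step 0: S = H·P̄·Hᵀ + R = [292]
step 0: K = P̄·Hᵀ·S⁻¹ = [27/146; -24/73]
step 0: x' = x̄ + K·y = [-221/146, 18/73]
step 0: P' = (I − K·H)·P̄ = [731/73 -18/73; -18/73 32/73]
step 1: x̄ = F·x = [203/73, -663/146]
step 1: P̄ = F·P·Fᵀ + Q = [3176/73 -4332/73; -4332/73 6944/73]
step 1: y = z − H·x̄ = [-1843/146]
step 1: S = H·P̄·Hᵀ + R = [62788/73]
step 1: K = P̄·Hᵀ·S⁻¹ = [3249/15697; -5208/15697]
step 1: x' = x̄ + K·y = [5275/31394, -11079/31394]
step 1: P' = (I − K·H)·P̄ = [104516/15697 -4332/15697; -4332/15697 6944/15697]
step 2: x̄ = F·x = [529/31394, 15825/31394]
step 2: P̄ = F·P·Fᵀ + Q = [470468/15697 -614100/15697; -614100/15697 1019129/15697]
step 2: y = z − H·x̄ = [110263/31394]
step 2: S = H·P̄·Hᵀ + R = [9234949/15697]
step 2: K = P̄·Hᵀ·S⁻¹ = [1842300/9234949; -3057387/9234949]
step 2: x' = x̄ + K·y = [13252393/18469898, -6083124/9234949]
step 2: P' = (I − K·H)·P̄ = [60564356/9234949 -2456400/9234949; -2456400/9234949 4076516/9234949]

step 0: x' = [-221/146, 18/73], P' = [731/73 -18/73; -18/73 32/73]
step 1: x' = [5275/31394, -11079/31394], P' = [104516/15697 -4332/15697; -4332/15697 6944/15697]
step 2: x' = [13252393/18469898, -6083124/9234949], P' = [60564356/9234949 -2456400/9234949; -2456400/9234949 4076516/9234949]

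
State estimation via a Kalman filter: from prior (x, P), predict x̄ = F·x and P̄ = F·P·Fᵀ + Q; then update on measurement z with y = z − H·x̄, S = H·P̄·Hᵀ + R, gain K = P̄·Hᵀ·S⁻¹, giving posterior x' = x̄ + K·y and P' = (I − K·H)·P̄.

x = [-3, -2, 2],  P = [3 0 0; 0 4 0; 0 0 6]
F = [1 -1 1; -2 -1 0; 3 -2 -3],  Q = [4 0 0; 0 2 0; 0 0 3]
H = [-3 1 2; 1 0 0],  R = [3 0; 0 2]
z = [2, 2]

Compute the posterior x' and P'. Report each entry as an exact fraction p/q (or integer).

x̄ = F·x = [1, 8, -11]
P̄ = F·P·Fᵀ + Q = [17 -2 -1; -2 18 -10; -1 -10 100]
y = z − H·x̄ = [19, 1]
S = H·P̄·Hᵀ + R = [558 -55; -55 19]
K = P̄·Hᵀ·S⁻¹ = [-110/7577 6461/7577; -34/7577 -896/7577; 3612/7577 10057/7577]
x' = x̄ + K·y = [11948/7577, 59074/7577, -4662/7577]
P' = (I − K·H)·P̄ = [12922/7577 -1792/7577 20114/7577; -1792/7577 134730/7577 -70104/7577; 20114/7577 -70104/7577 70641/7577]

x' = [11948/7577, 59074/7577, -4662/7577]
P' = [12922/7577 -1792/7577 20114/7577; -1792/7577 134730/7577 -70104/7577; 20114/7577 -70104/7577 70641/7577]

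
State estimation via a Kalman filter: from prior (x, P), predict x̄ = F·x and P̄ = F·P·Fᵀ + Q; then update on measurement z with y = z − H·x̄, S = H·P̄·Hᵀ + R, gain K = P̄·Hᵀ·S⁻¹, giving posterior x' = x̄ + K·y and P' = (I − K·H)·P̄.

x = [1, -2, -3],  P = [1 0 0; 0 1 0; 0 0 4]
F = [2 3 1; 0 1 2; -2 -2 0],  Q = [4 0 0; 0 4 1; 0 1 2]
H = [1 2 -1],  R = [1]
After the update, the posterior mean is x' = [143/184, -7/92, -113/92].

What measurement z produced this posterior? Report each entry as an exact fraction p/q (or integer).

z = [2]

x̄ = F·x = [-7, -8, 2]
P̄ = F·P·Fᵀ + Q = [21 11 -10; 11 21 -1; -10 -1 10]
S = H·P̄·Hᵀ + R = [184]
K = P̄·Hᵀ·S⁻¹ = [53/184; 27/92; -11/92]
x' − x̄ = [1431/184, 729/92, -297/92] = K·y
y = (KᵀK)⁻¹·Kᵀ·(x' − x̄) = [27]
z = y + H·x̄ = [27] + [-25] = [2]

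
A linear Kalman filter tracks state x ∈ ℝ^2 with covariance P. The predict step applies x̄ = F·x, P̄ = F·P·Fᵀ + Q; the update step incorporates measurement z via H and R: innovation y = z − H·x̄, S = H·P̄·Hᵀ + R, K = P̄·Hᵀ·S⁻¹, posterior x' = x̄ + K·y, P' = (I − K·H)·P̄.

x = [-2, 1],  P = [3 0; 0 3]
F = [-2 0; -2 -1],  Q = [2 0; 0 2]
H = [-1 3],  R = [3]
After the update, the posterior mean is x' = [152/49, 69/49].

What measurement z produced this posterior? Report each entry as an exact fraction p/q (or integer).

x̄ = F·x = [4, 3]
P̄ = F·P·Fᵀ + Q = [14 12; 12 17]
S = H·P̄·Hᵀ + R = [98]
K = P̄·Hᵀ·S⁻¹ = [11/49; 39/98]
x' − x̄ = [-44/49, -78/49] = K·y
y = (KᵀK)⁻¹·Kᵀ·(x' − x̄) = [-4]
z = y + H·x̄ = [-4] + [5] = [1]

z = [1]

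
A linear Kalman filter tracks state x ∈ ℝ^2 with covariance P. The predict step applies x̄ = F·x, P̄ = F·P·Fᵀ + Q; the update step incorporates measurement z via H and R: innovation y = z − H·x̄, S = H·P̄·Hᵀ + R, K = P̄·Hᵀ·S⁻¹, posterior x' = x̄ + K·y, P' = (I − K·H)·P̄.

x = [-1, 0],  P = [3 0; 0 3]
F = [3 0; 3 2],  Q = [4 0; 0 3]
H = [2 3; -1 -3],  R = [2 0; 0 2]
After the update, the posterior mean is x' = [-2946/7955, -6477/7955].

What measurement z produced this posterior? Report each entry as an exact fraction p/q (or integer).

x̄ = F·x = [-3, -3]
P̄ = F·P·Fᵀ + Q = [31 27; 27 42]
S = H·P̄·Hᵀ + R = [828 -683; -683 573]
K = P̄·Hᵀ·S⁻¹ = [5443/7955 4933/7955; -1359/7955 -3744/7955]
x' − x̄ = [20919/7955, 17388/7955] = K·y
y = (KᵀK)⁻¹·Kᵀ·(x' − x̄) = [12, -9]
z = y + H·x̄ = [12, -9] + [-15, 12] = [-3, 3]

z = [-3, 3]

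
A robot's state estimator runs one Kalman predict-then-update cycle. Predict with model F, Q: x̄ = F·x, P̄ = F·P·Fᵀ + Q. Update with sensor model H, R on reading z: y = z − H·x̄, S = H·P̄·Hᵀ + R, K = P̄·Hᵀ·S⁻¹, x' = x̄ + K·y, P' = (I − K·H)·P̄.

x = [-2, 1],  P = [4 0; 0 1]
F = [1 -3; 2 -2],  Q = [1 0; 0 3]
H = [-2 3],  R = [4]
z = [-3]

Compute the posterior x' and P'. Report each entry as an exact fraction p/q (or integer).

x̄ = F·x = [-5, -6]
P̄ = F·P·Fᵀ + Q = [14 14; 14 23]
y = z − H·x̄ = [5]
S = H·P̄·Hᵀ + R = [99]
K = P̄·Hᵀ·S⁻¹ = [14/99; 41/99]
x' = x̄ + K·y = [-425/99, -389/99]
P' = (I − K·H)·P̄ = [1190/99 812/99; 812/99 596/99]

x' = [-425/99, -389/99]
P' = [1190/99 812/99; 812/99 596/99]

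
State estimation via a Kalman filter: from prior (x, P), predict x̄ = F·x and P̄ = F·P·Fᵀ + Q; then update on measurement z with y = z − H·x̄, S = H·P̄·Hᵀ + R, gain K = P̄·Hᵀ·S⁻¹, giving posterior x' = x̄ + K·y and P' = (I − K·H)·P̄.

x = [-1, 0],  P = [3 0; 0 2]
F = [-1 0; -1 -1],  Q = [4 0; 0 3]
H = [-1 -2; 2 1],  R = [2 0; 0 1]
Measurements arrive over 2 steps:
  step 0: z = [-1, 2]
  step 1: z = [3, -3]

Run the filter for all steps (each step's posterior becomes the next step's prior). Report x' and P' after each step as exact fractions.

step 0: x̄ = F·x = [1, 1]
step 0: P̄ = F·P·Fᵀ + Q = [7 3; 3 8]
step 0: y = z − H·x̄ = [2, -1]
step 0: S = H·P̄·Hᵀ + R = [53 -45; -45 49]
step 0: K = P̄·Hᵀ·S⁻¹ = [32/143 79/143; -301/572 -113/572]
step 0: x' = x̄ + K·y = [128/143, 83/572]
step 0: P' = (I − K·H)·P̄ = [74/143 -69/143; -69/143 439/572]
step 1: x̄ = F·x = [-128/143, -595/572]
step 1: P̄ = F·P·Fᵀ + Q = [646/143 5/143; 5/143 1899/572]
step 1: y = z − H·x̄ = [7/286, -97/572]
step 1: S = H·P̄·Hᵀ + R = [2851/143 -4533/286; -4533/286 12887/572]
step 1: K = P̄·Hᵀ·S⁻¹ = [11555/56618 15461/28309; -27643/56618 -5464/28309]
step 1: x' = x̄ + K·y = [-27820/28309, -28859/28309]
step 1: P' = (I − K·H)·P̄ = [14159/28309 -12857/28309; -12857/28309 20250/28309]

step 0: x' = [128/143, 83/572], P' = [74/143 -69/143; -69/143 439/572]
step 1: x' = [-27820/28309, -28859/28309], P' = [14159/28309 -12857/28309; -12857/28309 20250/28309]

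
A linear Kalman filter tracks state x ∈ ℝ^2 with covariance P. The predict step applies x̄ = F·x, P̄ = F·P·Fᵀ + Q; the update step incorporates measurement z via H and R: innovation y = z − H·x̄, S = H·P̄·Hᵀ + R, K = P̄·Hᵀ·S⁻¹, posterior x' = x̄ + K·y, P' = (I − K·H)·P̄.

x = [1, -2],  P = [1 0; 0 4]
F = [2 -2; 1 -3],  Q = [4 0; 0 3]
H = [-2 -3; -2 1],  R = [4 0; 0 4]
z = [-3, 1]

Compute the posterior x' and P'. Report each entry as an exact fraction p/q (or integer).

x̄ = F·x = [6, 7]
P̄ = F·P·Fᵀ + Q = [24 26; 26 40]
y = z − H·x̄ = [30, 6]
S = H·P̄·Hᵀ + R = [772 80; 80 36]
K = P̄·Hᵀ·S⁻¹ = [-347/2674 -863/2674; -327/1337 281/1337]
x' = x̄ + K·y = [228/1337, 1235/1337]
P' = (I − K·H)·P̄ = [734/1337 -258/1337; -258/1337 608/1337]

x' = [228/1337, 1235/1337]
P' = [734/1337 -258/1337; -258/1337 608/1337]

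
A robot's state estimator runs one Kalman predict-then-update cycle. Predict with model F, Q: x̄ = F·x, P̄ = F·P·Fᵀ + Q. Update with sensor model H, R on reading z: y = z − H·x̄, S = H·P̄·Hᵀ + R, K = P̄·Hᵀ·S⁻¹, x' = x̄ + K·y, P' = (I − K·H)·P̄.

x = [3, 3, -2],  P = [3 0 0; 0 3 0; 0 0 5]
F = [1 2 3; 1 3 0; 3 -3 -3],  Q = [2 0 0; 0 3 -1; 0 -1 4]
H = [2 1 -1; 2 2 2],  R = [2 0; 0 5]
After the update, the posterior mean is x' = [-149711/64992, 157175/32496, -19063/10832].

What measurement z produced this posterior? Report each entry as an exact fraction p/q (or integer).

x̄ = F·x = [3, 12, 6]
P̄ = F·P·Fᵀ + Q = [62 21 -54; 21 33 -19; -54 -19 103]
S = H·P̄·Hᵀ + R = [724 126; 126 381]
K = P̄·Hᵀ·S⁻¹ = [22837/86656 8459/129984; 4499/43328 9709/64992; -15865/43328 6035/21664]
x' − x̄ = [-344687/64992, -232777/32496, -84055/10832] = K·y
y = (KᵀK)⁻¹·Kᵀ·(x' − x̄) = [-10, -41]
z = y + H·x̄ = [-10, -41] + [12, 42] = [2, 1]

z = [2, 1]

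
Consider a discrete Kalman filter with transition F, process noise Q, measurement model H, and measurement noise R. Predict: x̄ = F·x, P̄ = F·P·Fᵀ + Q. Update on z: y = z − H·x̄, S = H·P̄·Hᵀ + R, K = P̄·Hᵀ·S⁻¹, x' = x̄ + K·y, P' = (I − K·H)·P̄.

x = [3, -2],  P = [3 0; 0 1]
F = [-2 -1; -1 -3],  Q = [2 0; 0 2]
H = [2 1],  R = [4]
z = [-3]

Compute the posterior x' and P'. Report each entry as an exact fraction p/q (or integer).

x̄ = F·x = [-4, 3]
P̄ = F·P·Fᵀ + Q = [15 9; 9 14]
y = z − H·x̄ = [2]
S = H·P̄·Hᵀ + R = [114]
K = P̄·Hᵀ·S⁻¹ = [13/38; 16/57]
x' = x̄ + K·y = [-63/19, 203/57]
P' = (I − K·H)·P̄ = [63/38 -37/19; -37/19 286/57]

x' = [-63/19, 203/57]
P' = [63/38 -37/19; -37/19 286/57]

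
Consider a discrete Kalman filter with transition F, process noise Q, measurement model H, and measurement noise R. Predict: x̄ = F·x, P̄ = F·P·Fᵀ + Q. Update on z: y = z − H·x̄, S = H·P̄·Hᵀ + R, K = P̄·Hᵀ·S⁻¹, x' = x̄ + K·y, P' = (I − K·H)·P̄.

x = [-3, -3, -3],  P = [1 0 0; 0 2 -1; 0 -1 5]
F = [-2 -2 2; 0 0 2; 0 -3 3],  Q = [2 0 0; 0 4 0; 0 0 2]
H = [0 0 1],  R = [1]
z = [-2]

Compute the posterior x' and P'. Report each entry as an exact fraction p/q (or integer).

x' = [33/7, -48/7, -83/42]
P' = [51/7 6/7 9/14; 6/7 60/7 3/7; 9/14 3/7 83/84]

x̄ = F·x = [6, -6, 0]
P̄ = F·P·Fᵀ + Q = [42 24 54; 24 24 36; 54 36 83]
y = z − H·x̄ = [-2]
S = H·P̄·Hᵀ + R = [84]
K = P̄·Hᵀ·S⁻¹ = [9/14; 3/7; 83/84]
x' = x̄ + K·y = [33/7, -48/7, -83/42]
P' = (I − K·H)·P̄ = [51/7 6/7 9/14; 6/7 60/7 3/7; 9/14 3/7 83/84]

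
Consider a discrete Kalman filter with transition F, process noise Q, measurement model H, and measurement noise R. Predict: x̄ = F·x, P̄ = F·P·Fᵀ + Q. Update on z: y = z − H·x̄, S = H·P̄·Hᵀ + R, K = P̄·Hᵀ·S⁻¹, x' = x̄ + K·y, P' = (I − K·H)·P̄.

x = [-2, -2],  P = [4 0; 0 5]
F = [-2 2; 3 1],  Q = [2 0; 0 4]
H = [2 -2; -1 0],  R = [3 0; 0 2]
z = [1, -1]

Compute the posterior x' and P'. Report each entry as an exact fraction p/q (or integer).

x̄ = F·x = [0, -8]
P̄ = F·P·Fᵀ + Q = [38 -14; -14 45]
y = z − H·x̄ = [-15, -1]
S = H·P̄·Hᵀ + R = [447 -104; -104 40]
K = P̄·Hᵀ·S⁻¹ = [26/883 -3085/3532; -408/883 -3007/3532]
x' = x̄ + K·y = [1525/3532, -769/3532]
P' = (I − K·H)·P̄ = [3085/1766 3007/1766; 3007/1766 4231/1766]

x' = [1525/3532, -769/3532]
P' = [3085/1766 3007/1766; 3007/1766 4231/1766]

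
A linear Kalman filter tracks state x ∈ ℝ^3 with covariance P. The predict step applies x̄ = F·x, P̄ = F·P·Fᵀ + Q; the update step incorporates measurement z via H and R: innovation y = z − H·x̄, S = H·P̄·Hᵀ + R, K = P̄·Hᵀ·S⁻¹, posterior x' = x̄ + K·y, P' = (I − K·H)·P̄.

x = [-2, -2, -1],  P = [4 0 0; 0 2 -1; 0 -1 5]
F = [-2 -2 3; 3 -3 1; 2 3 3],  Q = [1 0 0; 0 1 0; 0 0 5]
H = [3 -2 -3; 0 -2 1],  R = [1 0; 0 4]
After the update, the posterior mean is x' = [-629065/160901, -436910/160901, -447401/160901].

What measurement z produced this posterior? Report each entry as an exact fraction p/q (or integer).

x̄ = F·x = [5, -1, -13]
P̄ = F·P·Fᵀ + Q = [82 14 14; 14 66 27; 14 27 66]
S = H·P̄·Hᵀ + R = [1501 132; 132 226]
K = P̄·Hᵀ·S⁻¹ = [20812/160901 -22123/160901; -12393/160901 -135033/321802; -24522/160901 22866/160901]
x' − x̄ = [-1433570/160901, -276009/160901, 1644312/160901] = K·y
y = (KᵀK)⁻¹·Kᵀ·(x' − x̄) = [-54, 14]
z = y + H·x̄ = [-54, 14] + [56, -11] = [2, 3]

z = [2, 3]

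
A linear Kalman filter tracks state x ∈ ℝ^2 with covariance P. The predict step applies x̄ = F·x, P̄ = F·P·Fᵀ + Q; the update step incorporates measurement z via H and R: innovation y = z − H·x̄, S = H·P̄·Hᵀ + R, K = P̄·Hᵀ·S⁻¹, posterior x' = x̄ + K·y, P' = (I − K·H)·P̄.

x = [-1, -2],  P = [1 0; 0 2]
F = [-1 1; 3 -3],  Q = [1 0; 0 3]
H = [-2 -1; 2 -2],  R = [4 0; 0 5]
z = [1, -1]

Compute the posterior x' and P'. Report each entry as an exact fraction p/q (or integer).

x̄ = F·x = [-1, 3]
P̄ = F·P·Fᵀ + Q = [4 -9; -9 30]
y = z − H·x̄ = [2, 7]
S = H·P̄·Hᵀ + R = [14 26; 26 213]
K = P̄·Hᵀ·S⁻¹ = [-463/2306 169/1153; -264/1153 -390/1153]
x' = x̄ + K·y = [-433/1153, 201/1153]
P' = (I − K·H)·P̄ = [899/2306 27/1153; 27/1153 1002/1153]

x' = [-433/1153, 201/1153]
P' = [899/2306 27/1153; 27/1153 1002/1153]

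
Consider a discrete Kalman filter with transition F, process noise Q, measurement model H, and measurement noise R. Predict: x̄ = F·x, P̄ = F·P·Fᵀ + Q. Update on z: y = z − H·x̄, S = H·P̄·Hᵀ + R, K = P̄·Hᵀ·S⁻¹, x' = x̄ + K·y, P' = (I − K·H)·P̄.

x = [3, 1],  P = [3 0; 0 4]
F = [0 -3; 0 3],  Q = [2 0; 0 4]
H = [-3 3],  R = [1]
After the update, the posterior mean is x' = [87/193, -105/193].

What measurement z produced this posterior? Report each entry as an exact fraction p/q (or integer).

x̄ = F·x = [-3, 3]
P̄ = F·P·Fᵀ + Q = [38 -36; -36 40]
S = H·P̄·Hᵀ + R = [1351]
K = P̄·Hᵀ·S⁻¹ = [-222/1351; 228/1351]
x' − x̄ = [666/193, -684/193] = K·y
y = (KᵀK)⁻¹·Kᵀ·(x' − x̄) = [-21]
z = y + H·x̄ = [-21] + [18] = [-3]

z = [-3]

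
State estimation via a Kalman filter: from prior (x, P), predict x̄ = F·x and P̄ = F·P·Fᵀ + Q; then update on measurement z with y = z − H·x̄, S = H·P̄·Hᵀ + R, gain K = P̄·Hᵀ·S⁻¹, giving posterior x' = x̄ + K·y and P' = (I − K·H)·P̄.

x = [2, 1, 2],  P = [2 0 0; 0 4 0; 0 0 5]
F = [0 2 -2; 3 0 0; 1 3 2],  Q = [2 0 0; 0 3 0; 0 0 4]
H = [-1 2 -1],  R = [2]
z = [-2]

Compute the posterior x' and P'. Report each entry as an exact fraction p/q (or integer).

x' = [-23/85, 384/85, 954/85]
P' = [2348/85 756/85 -794/85; 756/85 1137/85 1482/85; -794/85 1482/85 3812/85]

x̄ = F·x = [-2, 6, 9]
P̄ = F·P·Fᵀ + Q = [38 0 4; 0 21 6; 4 6 62]
y = z − H·x̄ = [-7]
S = H·P̄·Hᵀ + R = [170]
K = P̄·Hᵀ·S⁻¹ = [-21/85; 18/85; -27/85]
x' = x̄ + K·y = [-23/85, 384/85, 954/85]
P' = (I − K·H)·P̄ = [2348/85 756/85 -794/85; 756/85 1137/85 1482/85; -794/85 1482/85 3812/85]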